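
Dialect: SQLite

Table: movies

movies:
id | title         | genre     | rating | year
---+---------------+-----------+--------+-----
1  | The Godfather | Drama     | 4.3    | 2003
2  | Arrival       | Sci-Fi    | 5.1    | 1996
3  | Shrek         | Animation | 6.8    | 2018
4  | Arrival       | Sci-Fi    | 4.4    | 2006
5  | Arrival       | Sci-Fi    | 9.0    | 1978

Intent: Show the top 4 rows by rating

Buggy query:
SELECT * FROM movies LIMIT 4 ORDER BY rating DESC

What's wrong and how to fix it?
Bug: ORDER BY cannot follow LIMIT; LIMIT is the final clause

Fix: Sort with ORDER BY, then apply LIMIT

Corrected query:
SELECT * FROM movies ORDER BY rating DESC LIMIT 4

Result:
id | title   | genre     | rating | year
---+---------+-----------+--------+-----
5  | Arrival | Sci-Fi    | 9      | 1978
3  | Shrek   | Animation | 6.8    | 2018
2  | Arrival | Sci-Fi    | 5.1    | 1996
4  | Arrival | Sci-Fi    | 4.4    | 2006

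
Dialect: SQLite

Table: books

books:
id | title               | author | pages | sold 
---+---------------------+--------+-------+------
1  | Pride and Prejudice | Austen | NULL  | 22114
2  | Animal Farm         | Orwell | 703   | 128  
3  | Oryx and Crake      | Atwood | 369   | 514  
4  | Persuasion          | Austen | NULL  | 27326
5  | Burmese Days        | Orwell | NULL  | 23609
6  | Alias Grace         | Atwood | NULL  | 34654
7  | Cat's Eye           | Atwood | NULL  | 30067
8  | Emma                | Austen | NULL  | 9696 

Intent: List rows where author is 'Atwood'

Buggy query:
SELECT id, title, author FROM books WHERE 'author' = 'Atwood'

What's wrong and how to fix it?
Bug: 'author' in single quotes is a string literal, not the column; the comparison is literal-vs-literal and never true

Fix: Remove the quotes around the column name (or use double quotes for an identifier)

Corrected query:
SELECT id, title, author FROM books WHERE author = 'Atwood'

Result:
id | title          | author
---+----------------+-------
3  | Oryx and Crake | Atwood
6  | Alias Grace    | Atwood
7  | Cat's Eye      | Atwood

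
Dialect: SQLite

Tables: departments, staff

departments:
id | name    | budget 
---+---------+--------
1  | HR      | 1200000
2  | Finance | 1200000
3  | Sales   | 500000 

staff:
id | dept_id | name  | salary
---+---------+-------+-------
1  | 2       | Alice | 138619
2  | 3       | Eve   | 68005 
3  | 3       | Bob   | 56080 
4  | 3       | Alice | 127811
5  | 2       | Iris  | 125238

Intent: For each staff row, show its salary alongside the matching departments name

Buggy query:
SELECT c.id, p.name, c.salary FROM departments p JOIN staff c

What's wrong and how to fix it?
Bug: Missing join condition: each staff row is matched to all departments rows instead of just its own

Fix: Specify the join condition linking the foreign key to the parent id

Corrected query:
SELECT c.id, p.name, c.salary FROM departments p JOIN staff c ON c.dept_id = p.id

Result:
id | name    | salary
---+---------+-------
1  | Finance | 138619
2  | Sales   | 68005 
3  | Sales   | 56080 
4  | Sales   | 127811
5  | Finance | 125238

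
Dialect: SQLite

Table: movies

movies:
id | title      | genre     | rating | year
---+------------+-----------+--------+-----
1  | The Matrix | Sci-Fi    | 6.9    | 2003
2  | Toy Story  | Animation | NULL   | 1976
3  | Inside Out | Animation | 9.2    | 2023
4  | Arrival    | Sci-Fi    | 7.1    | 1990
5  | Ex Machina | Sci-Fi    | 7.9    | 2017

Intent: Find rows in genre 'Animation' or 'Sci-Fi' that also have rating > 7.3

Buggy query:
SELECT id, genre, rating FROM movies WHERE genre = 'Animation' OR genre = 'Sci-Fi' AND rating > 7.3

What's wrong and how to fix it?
Bug: AND binds tighter than OR, so this parses as genre = 'Animation' OR (genre = 'Sci-Fi' AND rating > 7.3)

Fix: Add parentheses around the OR so the AND applies to both alternatives

Corrected query:
SELECT id, genre, rating FROM movies WHERE (genre = 'Animation' OR genre = 'Sci-Fi') AND rating > 7.3

Result:
id | genre     | rating
---+-----------+-------
3  | Animation | 9.2   
5  | Sci-Fi    | 7.9   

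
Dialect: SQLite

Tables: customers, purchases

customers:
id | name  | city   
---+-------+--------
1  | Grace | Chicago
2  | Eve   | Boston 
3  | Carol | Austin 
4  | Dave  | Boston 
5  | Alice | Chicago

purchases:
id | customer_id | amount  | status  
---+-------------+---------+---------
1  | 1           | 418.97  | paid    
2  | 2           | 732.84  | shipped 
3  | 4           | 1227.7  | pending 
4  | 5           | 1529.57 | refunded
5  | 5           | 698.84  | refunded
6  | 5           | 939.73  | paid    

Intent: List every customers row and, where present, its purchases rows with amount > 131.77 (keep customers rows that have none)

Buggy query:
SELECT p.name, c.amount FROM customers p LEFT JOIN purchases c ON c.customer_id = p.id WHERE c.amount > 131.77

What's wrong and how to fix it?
Bug: Filtering c.amount in WHERE discards the NULL rows produced by LEFT JOIN, turning it into an inner join

Fix: Put 'c.amount > 131.77' in the JOIN's ON clause instead of WHERE

Corrected query:
SELECT p.name, c.amount FROM customers p LEFT JOIN purchases c ON c.customer_id = p.id AND c.amount > 131.77

Result:
name  | amount 
------+--------
Grace | 418.97 
Eve   | 732.84 
Carol | NULL   
Dave  | 1227.7 
Alice | 698.84 
Alice | 939.73 
Alice | 1529.57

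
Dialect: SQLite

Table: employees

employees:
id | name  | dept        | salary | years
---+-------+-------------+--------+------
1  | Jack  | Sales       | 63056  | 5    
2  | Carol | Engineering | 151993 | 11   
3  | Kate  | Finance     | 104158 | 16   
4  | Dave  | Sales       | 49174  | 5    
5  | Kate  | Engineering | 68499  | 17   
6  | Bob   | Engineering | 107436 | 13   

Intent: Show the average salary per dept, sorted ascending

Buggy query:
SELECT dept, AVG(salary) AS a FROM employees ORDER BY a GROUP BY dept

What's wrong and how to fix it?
Bug: GROUP BY must precede ORDER BY

Fix: Reorder: SELECT … FROM … GROUP BY … ORDER BY …

Corrected query:
SELECT dept, AVG(salary) AS a FROM employees GROUP BY dept ORDER BY a

Result:
dept        | a            
------------+--------------
Sales       | 56115        
Finance     | 104158       
Engineering | 109309.333333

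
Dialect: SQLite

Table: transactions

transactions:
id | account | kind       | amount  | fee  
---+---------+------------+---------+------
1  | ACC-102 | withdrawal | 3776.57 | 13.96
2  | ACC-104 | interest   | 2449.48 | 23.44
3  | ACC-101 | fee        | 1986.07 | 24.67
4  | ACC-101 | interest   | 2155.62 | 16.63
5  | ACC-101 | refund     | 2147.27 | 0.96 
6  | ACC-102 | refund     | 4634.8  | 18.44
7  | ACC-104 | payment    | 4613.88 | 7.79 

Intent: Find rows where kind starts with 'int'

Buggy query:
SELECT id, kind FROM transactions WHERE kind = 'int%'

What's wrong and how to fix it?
Bug: '=' compares the literal string including the % character; pattern matching needs LIKE

Fix: Replace '=' with LIKE so 'int%' is treated as a pattern

Corrected query:
SELECT id, kind FROM transactions WHERE kind LIKE 'int%'

Result:
id | kind    
---+---------
2  | interest
4  | interest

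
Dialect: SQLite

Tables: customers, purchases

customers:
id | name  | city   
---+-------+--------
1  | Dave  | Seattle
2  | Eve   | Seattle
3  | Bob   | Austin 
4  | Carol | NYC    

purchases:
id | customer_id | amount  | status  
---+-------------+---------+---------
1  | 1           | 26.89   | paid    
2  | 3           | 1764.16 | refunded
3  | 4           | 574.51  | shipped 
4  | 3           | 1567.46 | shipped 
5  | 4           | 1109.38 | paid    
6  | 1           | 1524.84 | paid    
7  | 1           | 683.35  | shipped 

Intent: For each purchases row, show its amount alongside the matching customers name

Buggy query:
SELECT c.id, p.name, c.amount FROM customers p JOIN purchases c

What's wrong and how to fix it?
Bug: JOIN with no ON clause produces a cartesian product; every purchases row pairs with every customers row

Fix: Add ON c.customer_id = p.id to the JOIN

Corrected query:
SELECT c.id, p.name, c.amount FROM customers p JOIN purchases c ON c.customer_id = p.id

Result:
id | name  | amount 
---+-------+--------
1  | Dave  | 26.89  
2  | Bob   | 1764.16
3  | Carol | 574.51 
4  | Bob   | 1567.46
5  | Carol | 1109.38
6  | Dave  | 1524.84
7  | Dave  | 683.35 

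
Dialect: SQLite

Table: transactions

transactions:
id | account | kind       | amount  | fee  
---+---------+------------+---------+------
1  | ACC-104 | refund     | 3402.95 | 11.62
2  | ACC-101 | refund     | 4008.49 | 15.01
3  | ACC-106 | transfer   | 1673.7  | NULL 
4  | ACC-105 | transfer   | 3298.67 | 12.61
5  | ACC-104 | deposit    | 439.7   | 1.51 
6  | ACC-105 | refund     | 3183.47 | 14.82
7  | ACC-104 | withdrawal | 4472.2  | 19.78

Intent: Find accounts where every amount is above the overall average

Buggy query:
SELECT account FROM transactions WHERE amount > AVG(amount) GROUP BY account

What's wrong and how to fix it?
Bug: WHERE evaluates per row before aggregation, so AVG() is unavailable

Fix: Use a subquery for AVG and a HAVING MIN(...) filter so the condition holds for every row in the group

Corrected query:
SELECT account FROM transactions GROUP BY account HAVING MIN(amount) > (SELECT AVG(amount) FROM transactions)

Result:
account
-------
ACC-101
ACC-105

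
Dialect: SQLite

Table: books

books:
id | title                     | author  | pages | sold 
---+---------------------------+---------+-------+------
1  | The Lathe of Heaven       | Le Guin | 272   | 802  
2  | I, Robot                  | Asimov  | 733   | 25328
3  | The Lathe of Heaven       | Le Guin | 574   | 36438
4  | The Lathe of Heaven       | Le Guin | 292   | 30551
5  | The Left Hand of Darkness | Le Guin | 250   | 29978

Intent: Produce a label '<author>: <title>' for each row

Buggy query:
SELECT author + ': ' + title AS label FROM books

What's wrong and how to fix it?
Bug: SQLite uses || for string concatenation; + coerces text to numbers (yielding 0)

Fix: Use the || operator for string concatenation

Corrected query:
SELECT author || ': ' || title AS label FROM books

Result:
label                             
----------------------------------
Le Guin: The Lathe of Heaven      
Asimov: I, Robot                  
Le Guin: The Lathe of Heaven      
Le Guin: The Lathe of Heaven      
Le Guin: The Left Hand of Darkness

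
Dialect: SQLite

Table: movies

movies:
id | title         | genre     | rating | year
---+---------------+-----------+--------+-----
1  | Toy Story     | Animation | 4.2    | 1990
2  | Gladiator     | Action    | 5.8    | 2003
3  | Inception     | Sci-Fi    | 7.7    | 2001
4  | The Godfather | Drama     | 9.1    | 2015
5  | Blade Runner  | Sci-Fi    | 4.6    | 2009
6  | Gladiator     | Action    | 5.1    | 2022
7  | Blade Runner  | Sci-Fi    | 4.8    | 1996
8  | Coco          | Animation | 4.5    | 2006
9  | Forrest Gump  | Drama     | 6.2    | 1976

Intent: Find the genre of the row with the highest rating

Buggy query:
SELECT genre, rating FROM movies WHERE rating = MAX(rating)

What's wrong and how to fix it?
Bug: WHERE is evaluated per row; an aggregate over the whole table isn't defined there

Fix: Wrap MAX in a scalar subquery so WHERE compares against a single value

Corrected query:
SELECT genre, rating FROM movies WHERE rating = (SELECT MAX(rating) FROM movies)

Result:
genre | rating
------+-------
Drama | 9.1   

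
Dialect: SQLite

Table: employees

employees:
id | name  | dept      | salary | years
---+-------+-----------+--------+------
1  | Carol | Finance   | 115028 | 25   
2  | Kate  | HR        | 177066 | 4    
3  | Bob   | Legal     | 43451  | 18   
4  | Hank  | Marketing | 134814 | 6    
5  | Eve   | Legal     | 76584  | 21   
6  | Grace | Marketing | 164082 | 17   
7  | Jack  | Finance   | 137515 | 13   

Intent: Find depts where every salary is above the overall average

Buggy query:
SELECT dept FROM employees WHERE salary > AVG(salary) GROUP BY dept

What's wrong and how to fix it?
Bug: WHERE evaluates per row before aggregation, so AVG() is unavailable

Fix: Compute the overall average in a scalar subquery and compare each group's MIN against it in HAVING

Corrected query:
SELECT dept FROM employees GROUP BY dept HAVING MIN(salary) > (SELECT AVG(salary) FROM employees)

Result:
dept     
---------
HR       
Marketing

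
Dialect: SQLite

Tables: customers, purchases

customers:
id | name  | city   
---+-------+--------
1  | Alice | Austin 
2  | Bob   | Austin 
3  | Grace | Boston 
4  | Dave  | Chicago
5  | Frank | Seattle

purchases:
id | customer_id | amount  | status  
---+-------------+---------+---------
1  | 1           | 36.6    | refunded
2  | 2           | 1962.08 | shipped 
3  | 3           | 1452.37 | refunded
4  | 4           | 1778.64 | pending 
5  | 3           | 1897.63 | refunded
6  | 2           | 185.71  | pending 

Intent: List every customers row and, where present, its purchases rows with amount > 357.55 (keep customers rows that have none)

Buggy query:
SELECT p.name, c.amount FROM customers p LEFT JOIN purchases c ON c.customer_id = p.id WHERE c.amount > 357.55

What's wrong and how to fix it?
Bug: Filtering c.amount in WHERE discards the NULL rows produced by LEFT JOIN, turning it into an inner join

Fix: Move the right-table condition into the ON clause so unmatched parents are kept

Corrected query:
SELECT p.name, c.amount FROM customers p LEFT JOIN purchases c ON c.customer_id = p.id AND c.amount > 357.55

Result:
name  | amount 
------+--------
Alice | NULL   
Bob   | 1962.08
Grace | 1452.37
Grace | 1897.63
Dave  | 1778.64
Frank | NULL   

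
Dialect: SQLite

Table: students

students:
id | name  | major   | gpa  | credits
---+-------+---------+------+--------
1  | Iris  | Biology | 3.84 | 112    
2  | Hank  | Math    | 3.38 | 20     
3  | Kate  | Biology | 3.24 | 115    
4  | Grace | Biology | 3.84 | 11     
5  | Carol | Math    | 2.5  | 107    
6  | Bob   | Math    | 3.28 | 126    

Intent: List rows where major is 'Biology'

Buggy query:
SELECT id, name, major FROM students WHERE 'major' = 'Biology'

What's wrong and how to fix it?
Bug: Single quotes denote string literals in SQL; the column name is being compared as a constant string

Fix: Reference the column as major without single quotes

Corrected query:
SELECT id, name, major FROM students WHERE major = 'Biology'

Result:
id | name  | major  
---+-------+--------
1  | Iris  | Biology
3  | Kate  | Biology
4  | Grace | Biology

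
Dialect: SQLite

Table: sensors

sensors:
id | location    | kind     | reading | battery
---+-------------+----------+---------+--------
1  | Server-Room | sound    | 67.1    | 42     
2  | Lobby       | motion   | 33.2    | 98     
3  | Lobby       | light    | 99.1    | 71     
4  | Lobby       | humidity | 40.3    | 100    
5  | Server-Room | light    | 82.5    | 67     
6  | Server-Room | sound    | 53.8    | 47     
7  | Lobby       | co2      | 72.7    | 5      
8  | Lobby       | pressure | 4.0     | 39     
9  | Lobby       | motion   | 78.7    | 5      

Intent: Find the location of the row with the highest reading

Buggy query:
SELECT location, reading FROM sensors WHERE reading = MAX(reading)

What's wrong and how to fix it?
Bug: MAX(reading) is an aggregate and cannot be used directly in WHERE

Fix: Wrap MAX in a scalar subquery so WHERE compares against a single value

Corrected query:
SELECT location, reading FROM sensors WHERE reading = (SELECT MAX(reading) FROM sensors)

Result:
location | reading
---------+--------
Lobby    | 99.1   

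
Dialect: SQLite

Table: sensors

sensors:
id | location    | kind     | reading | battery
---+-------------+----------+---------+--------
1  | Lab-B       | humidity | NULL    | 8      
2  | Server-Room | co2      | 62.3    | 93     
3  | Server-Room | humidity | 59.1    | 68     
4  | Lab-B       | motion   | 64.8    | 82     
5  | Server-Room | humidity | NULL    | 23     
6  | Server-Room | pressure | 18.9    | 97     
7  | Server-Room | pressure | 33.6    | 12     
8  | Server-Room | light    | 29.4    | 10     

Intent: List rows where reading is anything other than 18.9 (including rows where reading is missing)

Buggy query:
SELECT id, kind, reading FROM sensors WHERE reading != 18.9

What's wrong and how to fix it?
Bug: 'reading != 18.9' is unknown when reading is NULL, so NULL rows are silently excluded

Fix: Add an explicit OR reading IS NULL to include the missing-value rows

Corrected query:
SELECT id, kind, reading FROM sensors WHERE reading != 18.9 OR reading IS NULL

Result:
id | kind     | reading
---+----------+--------
1  | humidity | NULL   
2  | co2      | 62.3   
3  | humidity | 59.1   
4  | motion   | 64.8   
5  | humidity | NULL   
7  | pressure | 33.6   
8  | light    | 29.4   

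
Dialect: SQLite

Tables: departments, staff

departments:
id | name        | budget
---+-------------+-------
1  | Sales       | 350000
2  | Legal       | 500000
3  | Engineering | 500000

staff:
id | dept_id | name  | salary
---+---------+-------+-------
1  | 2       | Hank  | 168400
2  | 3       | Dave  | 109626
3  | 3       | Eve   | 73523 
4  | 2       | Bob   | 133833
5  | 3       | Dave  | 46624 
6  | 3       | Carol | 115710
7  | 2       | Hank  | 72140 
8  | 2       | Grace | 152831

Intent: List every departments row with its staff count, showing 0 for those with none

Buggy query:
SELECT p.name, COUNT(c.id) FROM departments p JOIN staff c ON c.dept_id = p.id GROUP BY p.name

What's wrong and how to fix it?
Bug: INNER JOIN drops departments rows that have no matching staff rows

Fix: Use LEFT JOIN so parents without children still appear (COUNT(c.id) gives 0)

Corrected query:
SELECT p.name, COUNT(c.id) FROM departments p LEFT JOIN staff c ON c.dept_id = p.id GROUP BY p.name

Result:
name        | COUNT(c.id)
------------+------------
Engineering | 4          
Legal       | 4          
Sales       | 0          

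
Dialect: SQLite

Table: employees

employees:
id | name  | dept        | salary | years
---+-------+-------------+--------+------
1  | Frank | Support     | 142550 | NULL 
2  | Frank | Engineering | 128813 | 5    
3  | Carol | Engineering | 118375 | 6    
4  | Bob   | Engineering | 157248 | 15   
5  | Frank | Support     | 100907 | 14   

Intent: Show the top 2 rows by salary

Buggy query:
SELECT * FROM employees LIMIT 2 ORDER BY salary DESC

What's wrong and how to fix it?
Bug: ORDER BY cannot follow LIMIT; LIMIT is the final clause

Fix: Sort with ORDER BY, then apply LIMIT

Corrected query:
SELECT * FROM employees ORDER BY salary DESC LIMIT 2

Result:
id | name  | dept        | salary | years
---+-------+-------------+--------+------
4  | Bob   | Engineering | 157248 | 15   
1  | Frank | Support     | 142550 | NULL 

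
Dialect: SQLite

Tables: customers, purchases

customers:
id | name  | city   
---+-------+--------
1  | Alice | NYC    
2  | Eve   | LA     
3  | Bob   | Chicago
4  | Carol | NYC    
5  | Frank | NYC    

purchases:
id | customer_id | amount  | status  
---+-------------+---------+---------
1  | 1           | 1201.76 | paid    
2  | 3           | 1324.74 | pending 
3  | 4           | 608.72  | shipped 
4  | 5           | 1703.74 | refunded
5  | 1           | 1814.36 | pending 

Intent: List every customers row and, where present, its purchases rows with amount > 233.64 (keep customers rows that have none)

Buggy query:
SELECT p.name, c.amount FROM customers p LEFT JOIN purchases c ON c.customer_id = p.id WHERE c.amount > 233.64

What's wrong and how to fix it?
Bug: Filtering c.amount in WHERE discards the NULL rows produced by LEFT JOIN, turning it into an inner join

Fix: Move the right-table condition into the ON clause so unmatched parents are kept

Corrected query:
SELECT p.name, c.amount FROM customers p LEFT JOIN purchases c ON c.customer_id = p.id AND c.amount > 233.64

Result:
name  | amount 
------+--------
Alice | 1201.76
Alice | 1814.36
Eve   | NULL   
Bob   | 1324.74
Carol | 608.72 
Frank | 1703.74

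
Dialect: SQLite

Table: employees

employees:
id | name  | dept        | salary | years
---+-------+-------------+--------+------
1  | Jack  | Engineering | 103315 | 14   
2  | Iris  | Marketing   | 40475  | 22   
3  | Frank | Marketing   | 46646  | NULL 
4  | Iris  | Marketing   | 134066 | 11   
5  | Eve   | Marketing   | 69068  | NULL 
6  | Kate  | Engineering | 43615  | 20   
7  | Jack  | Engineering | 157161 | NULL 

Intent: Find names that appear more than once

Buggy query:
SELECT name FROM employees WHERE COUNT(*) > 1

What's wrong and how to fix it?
Bug: WHERE can't reference COUNT(*); aggregates are computed after WHERE

Fix: GROUP BY name, then filter groups with HAVING COUNT(*) > 1

Corrected query:
SELECT name FROM employees GROUP BY name HAVING COUNT(*) > 1

Result:
name
----
Iris
Jack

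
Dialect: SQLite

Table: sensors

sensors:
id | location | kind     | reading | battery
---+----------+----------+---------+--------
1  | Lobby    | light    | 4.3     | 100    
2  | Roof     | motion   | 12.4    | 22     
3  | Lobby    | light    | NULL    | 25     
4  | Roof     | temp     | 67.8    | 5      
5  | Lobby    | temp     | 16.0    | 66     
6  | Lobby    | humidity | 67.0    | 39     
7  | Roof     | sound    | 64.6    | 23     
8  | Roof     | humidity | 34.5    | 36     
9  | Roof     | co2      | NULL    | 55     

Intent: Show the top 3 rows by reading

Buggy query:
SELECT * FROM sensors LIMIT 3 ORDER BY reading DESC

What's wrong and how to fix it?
Bug: LIMIT must come after ORDER BY

Fix: Swap the clauses: ORDER BY first, then LIMIT

Corrected query:
SELECT * FROM sensors ORDER BY reading DESC LIMIT 3

Result:
id | location | kind     | reading | battery
---+----------+----------+---------+--------
4  | Roof     | temp     | 67.8    | 5      
6  | Lobby    | humidity | 67      | 39     
7  | Roof     | sound    | 64.6    | 23     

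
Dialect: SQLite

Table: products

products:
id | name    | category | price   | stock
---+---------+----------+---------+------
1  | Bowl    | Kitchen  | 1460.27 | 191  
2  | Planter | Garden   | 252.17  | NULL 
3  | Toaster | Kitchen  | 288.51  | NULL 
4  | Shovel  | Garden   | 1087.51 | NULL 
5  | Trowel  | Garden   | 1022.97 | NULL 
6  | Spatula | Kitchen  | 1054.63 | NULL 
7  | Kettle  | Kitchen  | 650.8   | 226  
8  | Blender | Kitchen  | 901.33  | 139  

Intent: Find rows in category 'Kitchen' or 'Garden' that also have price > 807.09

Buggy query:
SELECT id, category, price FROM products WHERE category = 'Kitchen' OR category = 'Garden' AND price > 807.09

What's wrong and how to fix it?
Bug: AND binds tighter than OR, so this parses as category = 'Kitchen' OR (category = 'Garden' AND price > 807.09)

Fix: Add parentheses around the OR so the AND applies to both alternatives

Corrected query:
SELECT id, category, price FROM products WHERE (category = 'Kitchen' OR category = 'Garden') AND price > 807.09

Result:
id | category | price  
---+----------+--------
1  | Kitchen  | 1460.27
4  | Garden   | 1087.51
5  | Garden   | 1022.97
6  | Kitchen  | 1054.63
8  | Kitchen  | 901.33 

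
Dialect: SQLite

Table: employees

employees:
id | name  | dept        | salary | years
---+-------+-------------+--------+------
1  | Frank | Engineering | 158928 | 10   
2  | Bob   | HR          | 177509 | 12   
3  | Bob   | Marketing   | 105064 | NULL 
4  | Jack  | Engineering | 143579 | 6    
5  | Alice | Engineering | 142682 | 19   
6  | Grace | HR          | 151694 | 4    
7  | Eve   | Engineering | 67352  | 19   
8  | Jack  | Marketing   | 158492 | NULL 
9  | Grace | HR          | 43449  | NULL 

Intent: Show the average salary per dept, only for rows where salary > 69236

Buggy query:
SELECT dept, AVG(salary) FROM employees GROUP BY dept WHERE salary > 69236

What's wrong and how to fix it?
Bug: Row-level WHERE must come before GROUP BY in the clause order

Fix: Place WHERE between FROM and GROUP BY

Corrected query:
SELECT dept, AVG(salary) FROM employees WHERE salary > 69236 GROUP BY dept

Result:
dept        | AVG(salary)  
------------+--------------
Engineering | 148396.333333
HR          | 164601.5     
Marketing   | 131778       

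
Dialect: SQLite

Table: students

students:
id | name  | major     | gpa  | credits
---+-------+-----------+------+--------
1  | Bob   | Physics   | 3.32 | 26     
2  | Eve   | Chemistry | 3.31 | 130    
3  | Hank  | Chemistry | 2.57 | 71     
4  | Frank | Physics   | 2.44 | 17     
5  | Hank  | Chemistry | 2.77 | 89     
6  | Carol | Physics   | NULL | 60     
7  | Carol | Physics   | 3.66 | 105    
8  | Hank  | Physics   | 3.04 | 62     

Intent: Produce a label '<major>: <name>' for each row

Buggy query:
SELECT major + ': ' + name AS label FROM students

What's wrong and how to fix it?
Bug: SQLite uses || for string concatenation; + coerces text to numbers (yielding 0)

Fix: Use the || operator for string concatenation

Corrected query:
SELECT major || ': ' || name AS label FROM students

Result:
label          
---------------
Physics: Bob   
Chemistry: Eve 
Chemistry: Hank
Physics: Frank 
Chemistry: Hank
Physics: Carol 
Physics: Carol 
Physics: Hank  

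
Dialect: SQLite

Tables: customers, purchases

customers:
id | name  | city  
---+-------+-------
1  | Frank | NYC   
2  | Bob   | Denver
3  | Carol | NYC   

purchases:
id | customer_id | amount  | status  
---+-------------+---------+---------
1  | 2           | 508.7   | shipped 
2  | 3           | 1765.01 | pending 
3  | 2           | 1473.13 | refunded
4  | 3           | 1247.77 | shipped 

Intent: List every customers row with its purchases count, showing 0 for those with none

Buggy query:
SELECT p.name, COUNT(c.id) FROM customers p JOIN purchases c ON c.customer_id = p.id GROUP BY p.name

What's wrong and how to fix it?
Bug: An inner join excludes parents with zero children

Fix: Use LEFT JOIN so parents without children still appear (COUNT(c.id) gives 0)

Corrected query:
SELECT p.name, COUNT(c.id) FROM customers p LEFT JOIN purchases c ON c.customer_id = p.id GROUP BY p.name

Result:
name  | COUNT(c.id)
------+------------
Bob   | 2          
Carol | 2          
Frank | 0          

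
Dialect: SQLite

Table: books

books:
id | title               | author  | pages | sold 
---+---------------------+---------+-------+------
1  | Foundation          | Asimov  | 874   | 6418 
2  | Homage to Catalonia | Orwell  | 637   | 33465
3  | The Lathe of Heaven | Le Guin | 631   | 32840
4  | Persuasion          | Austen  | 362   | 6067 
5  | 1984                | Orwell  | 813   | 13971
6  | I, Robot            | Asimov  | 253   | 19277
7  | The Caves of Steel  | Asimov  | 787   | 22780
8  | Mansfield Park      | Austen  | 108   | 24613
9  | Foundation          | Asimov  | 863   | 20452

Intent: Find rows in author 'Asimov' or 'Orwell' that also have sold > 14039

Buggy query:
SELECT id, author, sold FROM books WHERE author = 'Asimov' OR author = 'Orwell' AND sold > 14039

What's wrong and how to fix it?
Bug: AND binds tighter than OR, so this parses as author = 'Asimov' OR (author = 'Orwell' AND sold > 14039)

Fix: Add parentheses around the OR so the AND applies to both alternatives

Corrected query:
SELECT id, author, sold FROM books WHERE (author = 'Asimov' OR author = 'Orwell') AND sold > 14039

Result:
id | author | sold 
---+--------+------
2  | Orwell | 33465
6  | Asimov | 19277
7  | Asimov | 22780
9  | Asimov | 20452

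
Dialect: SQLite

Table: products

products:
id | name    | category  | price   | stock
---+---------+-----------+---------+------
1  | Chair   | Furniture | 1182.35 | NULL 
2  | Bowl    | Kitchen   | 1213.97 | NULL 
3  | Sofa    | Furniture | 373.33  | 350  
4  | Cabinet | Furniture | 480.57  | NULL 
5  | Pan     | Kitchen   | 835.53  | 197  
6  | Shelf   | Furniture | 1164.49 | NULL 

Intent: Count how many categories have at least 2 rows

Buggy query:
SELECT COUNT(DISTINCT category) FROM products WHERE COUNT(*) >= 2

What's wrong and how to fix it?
Bug: WHERE filters individual rows, not groups, so a group-level COUNT is invalid there

Fix: Group first with HAVING COUNT(*) >= 2, then COUNT the resulting groups

Corrected query:
SELECT COUNT(*) FROM (SELECT category FROM products GROUP BY category HAVING COUNT(*) >= 2)

Result:
COUNT(*)
--------
2       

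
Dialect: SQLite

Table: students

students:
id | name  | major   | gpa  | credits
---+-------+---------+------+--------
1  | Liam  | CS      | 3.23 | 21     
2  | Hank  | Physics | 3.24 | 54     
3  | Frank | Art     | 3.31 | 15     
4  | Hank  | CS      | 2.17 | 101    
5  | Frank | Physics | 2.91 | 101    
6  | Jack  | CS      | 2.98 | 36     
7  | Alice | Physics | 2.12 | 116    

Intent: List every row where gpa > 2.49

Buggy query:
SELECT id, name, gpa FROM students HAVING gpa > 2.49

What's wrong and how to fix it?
Bug: This is a non-aggregate query (no GROUP BY, no aggregates), so in SQLite the HAVING clause is invalid here; a row-level condition belongs in WHERE

Fix: Use WHERE for row-level filtering

Corrected query:
SELECT id, name, gpa FROM students WHERE gpa > 2.49

Result:
id | name  | gpa 
---+-------+-----
1  | Liam  | 3.23
2  | Hank  | 3.24
3  | Frank | 3.31
5  | Frank | 2.91
6  | Jack  | 2.98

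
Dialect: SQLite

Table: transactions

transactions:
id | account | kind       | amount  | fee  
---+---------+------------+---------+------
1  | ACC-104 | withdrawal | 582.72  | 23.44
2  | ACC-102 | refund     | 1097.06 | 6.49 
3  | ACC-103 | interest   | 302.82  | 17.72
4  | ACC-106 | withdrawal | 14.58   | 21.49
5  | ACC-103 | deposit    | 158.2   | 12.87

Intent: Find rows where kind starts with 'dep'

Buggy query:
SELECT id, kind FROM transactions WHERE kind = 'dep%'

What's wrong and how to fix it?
Bug: Wildcards only work with LIKE; '=' treats '%' as a literal character

Fix: Use LIKE for wildcard pattern matching

Corrected query:
SELECT id, kind FROM transactions WHERE kind LIKE 'dep%'

Result:
id | kind   
---+--------
5  | deposit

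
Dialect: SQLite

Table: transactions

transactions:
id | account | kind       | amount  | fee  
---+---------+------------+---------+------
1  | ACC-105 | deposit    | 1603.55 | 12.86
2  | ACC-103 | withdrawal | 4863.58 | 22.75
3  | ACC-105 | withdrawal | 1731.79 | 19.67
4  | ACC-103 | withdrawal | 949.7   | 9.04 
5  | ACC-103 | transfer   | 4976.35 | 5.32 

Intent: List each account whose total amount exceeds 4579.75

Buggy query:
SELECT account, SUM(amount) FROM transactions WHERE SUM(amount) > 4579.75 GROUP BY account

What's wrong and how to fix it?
Bug: Aggregate functions cannot appear in a WHERE clause

Fix: Use HAVING (which filters groups after aggregation) instead of WHERE

Corrected query:
SELECT account, SUM(amount) FROM transactions GROUP BY account HAVING SUM(amount) > 4579.75

Result:
account | SUM(amount)
--------+------------
ACC-103 | 10789.63   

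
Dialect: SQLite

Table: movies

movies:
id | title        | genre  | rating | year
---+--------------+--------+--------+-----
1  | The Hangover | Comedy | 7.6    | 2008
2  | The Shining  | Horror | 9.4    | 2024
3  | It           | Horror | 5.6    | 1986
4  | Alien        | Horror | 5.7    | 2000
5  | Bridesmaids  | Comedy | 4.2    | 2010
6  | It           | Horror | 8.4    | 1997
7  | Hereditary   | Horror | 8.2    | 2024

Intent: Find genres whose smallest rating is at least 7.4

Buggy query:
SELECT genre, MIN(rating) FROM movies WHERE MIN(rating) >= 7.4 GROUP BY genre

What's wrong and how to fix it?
Bug: MIN() in WHERE is a misuse of aggregate

Fix: Replace WHERE with HAVING after the GROUP BY

Corrected query:
SELECT genre, MIN(rating) FROM movies GROUP BY genre HAVING MIN(rating) >= 7.4

Result:
(no rows)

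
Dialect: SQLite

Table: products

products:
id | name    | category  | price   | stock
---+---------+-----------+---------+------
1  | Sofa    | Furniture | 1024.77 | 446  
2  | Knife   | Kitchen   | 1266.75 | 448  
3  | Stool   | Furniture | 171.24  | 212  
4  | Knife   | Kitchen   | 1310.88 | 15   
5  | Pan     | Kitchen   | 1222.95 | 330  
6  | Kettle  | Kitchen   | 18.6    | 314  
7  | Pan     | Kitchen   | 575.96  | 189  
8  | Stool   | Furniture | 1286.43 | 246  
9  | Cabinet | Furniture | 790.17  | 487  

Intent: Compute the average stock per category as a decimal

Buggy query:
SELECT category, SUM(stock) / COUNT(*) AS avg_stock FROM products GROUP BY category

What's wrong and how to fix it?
Bug: SUM(stock) and COUNT(*) are both integers; the division truncates the fractional part

Fix: Cast one side to REAL so the division keeps the fractional part

Corrected query:
SELECT category, SUM(stock) * 1.0 / COUNT(*) AS avg_stock FROM products GROUP BY category

Result:
category  | avg_stock
----------+----------
Furniture | 347.75   
Kitchen   | 259.2    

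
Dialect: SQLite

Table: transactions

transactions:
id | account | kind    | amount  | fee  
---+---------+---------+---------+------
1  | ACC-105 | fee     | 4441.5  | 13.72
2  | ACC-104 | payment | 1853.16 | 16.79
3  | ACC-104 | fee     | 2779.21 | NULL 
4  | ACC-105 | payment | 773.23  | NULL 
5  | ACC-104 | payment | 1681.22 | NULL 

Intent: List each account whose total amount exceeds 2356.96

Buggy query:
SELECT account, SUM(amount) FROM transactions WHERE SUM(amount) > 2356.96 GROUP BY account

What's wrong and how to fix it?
Bug: SUM(amount) is an aggregate, but WHERE filters rows before aggregation

Fix: Move the aggregate condition to a HAVING clause

Corrected query:
SELECT account, SUM(amount) FROM transactions GROUP BY account HAVING SUM(amount) > 2356.96

Result:
account | SUM(amount)
--------+------------
ACC-104 | 6313.59    
ACC-105 | 5214.73    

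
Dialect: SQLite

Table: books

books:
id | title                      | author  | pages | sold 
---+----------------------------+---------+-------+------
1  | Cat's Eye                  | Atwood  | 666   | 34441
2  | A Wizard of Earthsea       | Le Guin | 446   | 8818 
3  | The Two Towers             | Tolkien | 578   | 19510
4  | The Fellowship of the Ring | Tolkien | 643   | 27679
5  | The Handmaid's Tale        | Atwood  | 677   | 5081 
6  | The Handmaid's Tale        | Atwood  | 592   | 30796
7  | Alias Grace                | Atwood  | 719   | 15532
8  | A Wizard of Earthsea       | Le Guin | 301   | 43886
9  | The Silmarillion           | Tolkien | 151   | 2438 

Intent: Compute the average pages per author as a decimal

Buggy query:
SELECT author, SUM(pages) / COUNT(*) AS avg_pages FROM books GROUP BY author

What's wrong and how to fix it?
Bug: SUM(pages) and COUNT(*) are both integers; the division truncates the fractional part

Fix: Multiply by 1.0 (or CAST to REAL) to force floating-point division

Corrected query:
SELECT author, SUM(pages) * 1.0 / COUNT(*) AS avg_pages FROM books GROUP BY author

Result:
author  | avg_pages 
--------+-----------
Atwood  | 663.5     
Le Guin | 373.5     
Tolkien | 457.333333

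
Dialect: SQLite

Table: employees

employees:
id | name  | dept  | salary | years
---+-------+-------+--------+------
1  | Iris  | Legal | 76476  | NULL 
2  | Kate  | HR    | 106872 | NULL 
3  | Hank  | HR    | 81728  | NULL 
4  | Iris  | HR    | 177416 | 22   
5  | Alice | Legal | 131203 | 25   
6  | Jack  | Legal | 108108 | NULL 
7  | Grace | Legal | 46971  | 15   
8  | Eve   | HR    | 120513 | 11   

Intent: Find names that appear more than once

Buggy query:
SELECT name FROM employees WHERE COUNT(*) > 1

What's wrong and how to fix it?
Bug: COUNT(*) is an aggregate and cannot be used in WHERE

Fix: Group first, then use HAVING for the count condition

Corrected query:
SELECT name FROM employees GROUP BY name HAVING COUNT(*) > 1

Result:
name
----
Iris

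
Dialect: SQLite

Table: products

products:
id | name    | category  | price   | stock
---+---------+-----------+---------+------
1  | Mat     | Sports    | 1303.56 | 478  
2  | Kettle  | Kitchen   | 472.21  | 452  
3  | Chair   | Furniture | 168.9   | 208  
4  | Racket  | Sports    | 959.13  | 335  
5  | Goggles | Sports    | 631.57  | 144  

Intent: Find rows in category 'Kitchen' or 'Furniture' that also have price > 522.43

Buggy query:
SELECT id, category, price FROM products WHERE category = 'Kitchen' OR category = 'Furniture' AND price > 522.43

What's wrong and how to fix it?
Bug: Without parentheses, AND is evaluated before OR, so the price filter only applies to the 'Furniture' branch

Fix: Add parentheses around the OR so the AND applies to both alternatives

Corrected query:
SELECT id, category, price FROM products WHERE (category = 'Kitchen' OR category = 'Furniture') AND price > 522.43

Result:
(no rows)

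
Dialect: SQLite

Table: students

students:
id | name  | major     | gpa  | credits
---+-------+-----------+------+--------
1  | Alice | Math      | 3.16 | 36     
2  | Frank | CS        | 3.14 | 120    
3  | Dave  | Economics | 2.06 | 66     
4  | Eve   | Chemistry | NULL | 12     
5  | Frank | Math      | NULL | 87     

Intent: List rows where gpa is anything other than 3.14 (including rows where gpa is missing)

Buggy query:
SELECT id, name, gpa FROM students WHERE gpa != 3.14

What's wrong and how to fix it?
Bug: 'gpa != 3.14' is unknown when gpa is NULL, so NULL rows are silently excluded

Fix: Add an explicit OR gpa IS NULL to include the missing-value rows

Corrected query:
SELECT id, name, gpa FROM students WHERE gpa != 3.14 OR gpa IS NULL

Result:
id | name  | gpa 
---+-------+-----
1  | Alice | 3.16
3  | Dave  | 2.06
4  | Eve   | NULL
5  | Frank | NULL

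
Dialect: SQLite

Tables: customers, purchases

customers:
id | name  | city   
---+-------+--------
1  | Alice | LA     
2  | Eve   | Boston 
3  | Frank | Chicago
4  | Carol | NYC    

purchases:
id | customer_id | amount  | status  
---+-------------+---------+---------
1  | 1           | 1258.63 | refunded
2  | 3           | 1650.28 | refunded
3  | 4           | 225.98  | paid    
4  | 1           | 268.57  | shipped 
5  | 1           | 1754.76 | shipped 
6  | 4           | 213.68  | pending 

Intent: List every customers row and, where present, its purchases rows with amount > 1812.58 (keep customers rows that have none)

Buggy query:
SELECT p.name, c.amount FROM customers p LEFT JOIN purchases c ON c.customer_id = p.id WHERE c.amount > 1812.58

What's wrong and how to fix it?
Bug: A WHERE condition on the right-hand table after LEFT JOIN drops unmatched parents

Fix: Put 'c.amount > 1812.58' in the JOIN's ON clause instead of WHERE

Corrected query:
SELECT p.name, c.amount FROM customers p LEFT JOIN purchases c ON c.customer_id = p.id AND c.amount > 1812.58

Result:
name  | amount
------+-------
Alice | NULL  
Eve   | NULL  
Frank | NULL  
Carol | NULL  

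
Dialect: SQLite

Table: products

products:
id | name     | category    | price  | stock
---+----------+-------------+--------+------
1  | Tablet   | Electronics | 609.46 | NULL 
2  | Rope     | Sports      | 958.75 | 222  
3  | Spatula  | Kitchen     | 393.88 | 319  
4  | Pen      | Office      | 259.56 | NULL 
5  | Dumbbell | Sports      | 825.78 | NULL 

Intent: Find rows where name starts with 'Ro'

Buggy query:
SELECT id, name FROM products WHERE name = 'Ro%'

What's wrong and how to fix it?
Bug: '=' compares the literal string including the % character; pattern matching needs LIKE

Fix: Replace '=' with LIKE so 'Ro%' is treated as a pattern

Corrected query:
SELECT id, name FROM products WHERE name LIKE 'Ro%'

Result:
id | name
---+-----
2  | Rope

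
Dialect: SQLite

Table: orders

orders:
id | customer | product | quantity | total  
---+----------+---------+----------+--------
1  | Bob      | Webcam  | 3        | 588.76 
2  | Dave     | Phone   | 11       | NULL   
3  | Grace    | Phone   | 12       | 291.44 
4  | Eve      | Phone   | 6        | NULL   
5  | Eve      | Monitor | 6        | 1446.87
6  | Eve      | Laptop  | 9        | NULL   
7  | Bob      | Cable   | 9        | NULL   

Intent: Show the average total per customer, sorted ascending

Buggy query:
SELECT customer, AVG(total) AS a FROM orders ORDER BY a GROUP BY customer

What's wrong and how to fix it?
Bug: GROUP BY must precede ORDER BY

Fix: Move ORDER BY to the end, after GROUP BY

Corrected query:
SELECT customer, AVG(total) AS a FROM orders GROUP BY customer ORDER BY a

Result:
customer | a      
---------+--------
Dave     | NULL   
Grace    | 291.44 
Bob      | 588.76 
Eve      | 1446.87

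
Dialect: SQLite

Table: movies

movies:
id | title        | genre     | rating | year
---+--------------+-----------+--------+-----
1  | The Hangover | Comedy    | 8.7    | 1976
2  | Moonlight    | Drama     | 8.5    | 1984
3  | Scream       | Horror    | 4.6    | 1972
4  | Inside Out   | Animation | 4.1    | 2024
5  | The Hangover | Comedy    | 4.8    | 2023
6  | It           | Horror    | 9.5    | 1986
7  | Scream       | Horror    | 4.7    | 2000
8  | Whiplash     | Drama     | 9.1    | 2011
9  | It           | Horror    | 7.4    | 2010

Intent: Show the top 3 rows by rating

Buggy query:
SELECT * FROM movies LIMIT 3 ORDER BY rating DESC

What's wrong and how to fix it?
Bug: ORDER BY cannot follow LIMIT; LIMIT is the final clause

Fix: Swap the clauses: ORDER BY first, then LIMIT

Corrected query:
SELECT * FROM movies ORDER BY rating DESC LIMIT 3

Result:
id | title        | genre  | rating | year
---+--------------+--------+--------+-----
6  | It           | Horror | 9.5    | 1986
8  | Whiplash     | Drama  | 9.1    | 2011
1  | The Hangover | Comedy | 8.7    | 1976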